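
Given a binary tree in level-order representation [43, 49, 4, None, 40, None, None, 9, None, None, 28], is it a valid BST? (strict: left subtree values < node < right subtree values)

Level-order array: [43, 49, 4, None, 40, None, None, 9, None, None, 28]
Validate using subtree bounds (lo, hi): at each node, require lo < value < hi,
then recurse left with hi=value and right with lo=value.
Preorder trace (stopping at first violation):
  at node 43 with bounds (-inf, +inf): OK
  at node 49 with bounds (-inf, 43): VIOLATION
Node 49 violates its bound: not (-inf < 49 < 43).
Result: Not a valid BST


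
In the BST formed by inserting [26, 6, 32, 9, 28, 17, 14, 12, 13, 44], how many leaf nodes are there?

Tree built from: [26, 6, 32, 9, 28, 17, 14, 12, 13, 44]
Tree (level-order array): [26, 6, 32, None, 9, 28, 44, None, 17, None, None, None, None, 14, None, 12, None, None, 13]
Rule: A leaf has 0 children.
Per-node child counts:
  node 26: 2 child(ren)
  node 6: 1 child(ren)
  node 9: 1 child(ren)
  node 17: 1 child(ren)
  node 14: 1 child(ren)
  node 12: 1 child(ren)
  node 13: 0 child(ren)
  node 32: 2 child(ren)
  node 28: 0 child(ren)
  node 44: 0 child(ren)
Matching nodes: [13, 28, 44]
Count of leaf nodes: 3


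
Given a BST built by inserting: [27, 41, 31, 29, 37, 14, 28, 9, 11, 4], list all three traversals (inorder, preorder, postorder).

Tree insertion order: [27, 41, 31, 29, 37, 14, 28, 9, 11, 4]
Tree (level-order array): [27, 14, 41, 9, None, 31, None, 4, 11, 29, 37, None, None, None, None, 28]
Inorder (L, root, R): [4, 9, 11, 14, 27, 28, 29, 31, 37, 41]
Preorder (root, L, R): [27, 14, 9, 4, 11, 41, 31, 29, 28, 37]
Postorder (L, R, root): [4, 11, 9, 14, 28, 29, 37, 31, 41, 27]


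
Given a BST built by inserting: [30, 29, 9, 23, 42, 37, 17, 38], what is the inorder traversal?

Tree insertion order: [30, 29, 9, 23, 42, 37, 17, 38]
Tree (level-order array): [30, 29, 42, 9, None, 37, None, None, 23, None, 38, 17]
Inorder traversal: [9, 17, 23, 29, 30, 37, 38, 42]


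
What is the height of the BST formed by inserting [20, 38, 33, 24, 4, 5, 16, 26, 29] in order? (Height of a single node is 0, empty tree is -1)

Insertion order: [20, 38, 33, 24, 4, 5, 16, 26, 29]
Tree (level-order array): [20, 4, 38, None, 5, 33, None, None, 16, 24, None, None, None, None, 26, None, 29]
Compute height bottom-up (empty subtree = -1):
  height(16) = 1 + max(-1, -1) = 0
  height(5) = 1 + max(-1, 0) = 1
  height(4) = 1 + max(-1, 1) = 2
  height(29) = 1 + max(-1, -1) = 0
  height(26) = 1 + max(-1, 0) = 1
  height(24) = 1 + max(-1, 1) = 2
  height(33) = 1 + max(2, -1) = 3
  height(38) = 1 + max(3, -1) = 4
  height(20) = 1 + max(2, 4) = 5
Height = 5


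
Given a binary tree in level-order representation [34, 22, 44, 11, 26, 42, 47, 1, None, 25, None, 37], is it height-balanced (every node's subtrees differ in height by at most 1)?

Tree (level-order array): [34, 22, 44, 11, 26, 42, 47, 1, None, 25, None, 37]
Definition: a tree is height-balanced if, at every node, |h(left) - h(right)| <= 1 (empty subtree has height -1).
Bottom-up per-node check:
  node 1: h_left=-1, h_right=-1, diff=0 [OK], height=0
  node 11: h_left=0, h_right=-1, diff=1 [OK], height=1
  node 25: h_left=-1, h_right=-1, diff=0 [OK], height=0
  node 26: h_left=0, h_right=-1, diff=1 [OK], height=1
  node 22: h_left=1, h_right=1, diff=0 [OK], height=2
  node 37: h_left=-1, h_right=-1, diff=0 [OK], height=0
  node 42: h_left=0, h_right=-1, diff=1 [OK], height=1
  node 47: h_left=-1, h_right=-1, diff=0 [OK], height=0
  node 44: h_left=1, h_right=0, diff=1 [OK], height=2
  node 34: h_left=2, h_right=2, diff=0 [OK], height=3
All nodes satisfy the balance condition.
Result: Balanced


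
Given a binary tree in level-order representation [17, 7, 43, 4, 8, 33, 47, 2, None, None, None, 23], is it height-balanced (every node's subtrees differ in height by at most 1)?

Tree (level-order array): [17, 7, 43, 4, 8, 33, 47, 2, None, None, None, 23]
Definition: a tree is height-balanced if, at every node, |h(left) - h(right)| <= 1 (empty subtree has height -1).
Bottom-up per-node check:
  node 2: h_left=-1, h_right=-1, diff=0 [OK], height=0
  node 4: h_left=0, h_right=-1, diff=1 [OK], height=1
  node 8: h_left=-1, h_right=-1, diff=0 [OK], height=0
  node 7: h_left=1, h_right=0, diff=1 [OK], height=2
  node 23: h_left=-1, h_right=-1, diff=0 [OK], height=0
  node 33: h_left=0, h_right=-1, diff=1 [OK], height=1
  node 47: h_left=-1, h_right=-1, diff=0 [OK], height=0
  node 43: h_left=1, h_right=0, diff=1 [OK], height=2
  node 17: h_left=2, h_right=2, diff=0 [OK], height=3
All nodes satisfy the balance condition.
Result: Balanced


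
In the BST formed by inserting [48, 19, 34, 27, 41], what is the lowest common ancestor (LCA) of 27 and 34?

Tree insertion order: [48, 19, 34, 27, 41]
Tree (level-order array): [48, 19, None, None, 34, 27, 41]
In a BST, the LCA of p=27, q=34 is the first node v on the
root-to-leaf path with p <= v <= q (go left if both < v, right if both > v).
Walk from root:
  at 48: both 27 and 34 < 48, go left
  at 19: both 27 and 34 > 19, go right
  at 34: 27 <= 34 <= 34, this is the LCA
LCA = 34


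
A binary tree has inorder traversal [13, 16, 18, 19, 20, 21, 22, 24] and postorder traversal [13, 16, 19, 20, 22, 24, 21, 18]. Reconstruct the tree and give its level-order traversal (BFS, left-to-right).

Inorder:   [13, 16, 18, 19, 20, 21, 22, 24]
Postorder: [13, 16, 19, 20, 22, 24, 21, 18]
Algorithm: postorder visits root last, so walk postorder right-to-left;
each value is the root of the current inorder slice — split it at that
value, recurse on the right subtree first, then the left.
Recursive splits:
  root=18; inorder splits into left=[13, 16], right=[19, 20, 21, 22, 24]
  root=21; inorder splits into left=[19, 20], right=[22, 24]
  root=24; inorder splits into left=[22], right=[]
  root=22; inorder splits into left=[], right=[]
  root=20; inorder splits into left=[19], right=[]
  root=19; inorder splits into left=[], right=[]
  root=16; inorder splits into left=[13], right=[]
  root=13; inorder splits into left=[], right=[]
Reconstructed level-order: [18, 16, 21, 13, 20, 24, 19, 22]


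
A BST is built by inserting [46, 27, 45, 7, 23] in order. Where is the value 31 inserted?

Starting tree (level order): [46, 27, None, 7, 45, None, 23]
Insertion path: 46 -> 27 -> 45
Result: insert 31 as left child of 45
Final tree (level order): [46, 27, None, 7, 45, None, 23, 31]


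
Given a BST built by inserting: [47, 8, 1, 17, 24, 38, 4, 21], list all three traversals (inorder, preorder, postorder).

Tree insertion order: [47, 8, 1, 17, 24, 38, 4, 21]
Tree (level-order array): [47, 8, None, 1, 17, None, 4, None, 24, None, None, 21, 38]
Inorder (L, root, R): [1, 4, 8, 17, 21, 24, 38, 47]
Preorder (root, L, R): [47, 8, 1, 4, 17, 24, 21, 38]
Postorder (L, R, root): [4, 1, 21, 38, 24, 17, 8, 47]


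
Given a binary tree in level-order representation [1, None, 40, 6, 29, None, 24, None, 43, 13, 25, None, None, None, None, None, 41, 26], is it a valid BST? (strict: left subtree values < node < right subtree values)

Level-order array: [1, None, 40, 6, 29, None, 24, None, 43, 13, 25, None, None, None, None, None, 41, 26]
Validate using subtree bounds (lo, hi): at each node, require lo < value < hi,
then recurse left with hi=value and right with lo=value.
Preorder trace (stopping at first violation):
  at node 1 with bounds (-inf, +inf): OK
  at node 40 with bounds (1, +inf): OK
  at node 6 with bounds (1, 40): OK
  at node 24 with bounds (6, 40): OK
  at node 13 with bounds (6, 24): OK
  at node 25 with bounds (24, 40): OK
  at node 41 with bounds (25, 40): VIOLATION
Node 41 violates its bound: not (25 < 41 < 40).
Result: Not a valid BST


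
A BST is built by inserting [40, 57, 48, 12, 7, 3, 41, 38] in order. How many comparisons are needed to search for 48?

Search path for 48: 40 -> 57 -> 48
Found: True
Comparisons: 3


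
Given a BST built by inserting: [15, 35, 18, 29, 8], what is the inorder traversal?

Tree insertion order: [15, 35, 18, 29, 8]
Tree (level-order array): [15, 8, 35, None, None, 18, None, None, 29]
Inorder traversal: [8, 15, 18, 29, 35]


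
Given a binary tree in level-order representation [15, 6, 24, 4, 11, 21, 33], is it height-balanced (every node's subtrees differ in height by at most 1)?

Tree (level-order array): [15, 6, 24, 4, 11, 21, 33]
Definition: a tree is height-balanced if, at every node, |h(left) - h(right)| <= 1 (empty subtree has height -1).
Bottom-up per-node check:
  node 4: h_left=-1, h_right=-1, diff=0 [OK], height=0
  node 11: h_left=-1, h_right=-1, diff=0 [OK], height=0
  node 6: h_left=0, h_right=0, diff=0 [OK], height=1
  node 21: h_left=-1, h_right=-1, diff=0 [OK], height=0
  node 33: h_left=-1, h_right=-1, diff=0 [OK], height=0
  node 24: h_left=0, h_right=0, diff=0 [OK], height=1
  node 15: h_left=1, h_right=1, diff=0 [OK], height=2
All nodes satisfy the balance condition.
Result: Balanced


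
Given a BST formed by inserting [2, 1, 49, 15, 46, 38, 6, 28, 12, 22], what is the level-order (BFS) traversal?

Tree insertion order: [2, 1, 49, 15, 46, 38, 6, 28, 12, 22]
Tree (level-order array): [2, 1, 49, None, None, 15, None, 6, 46, None, 12, 38, None, None, None, 28, None, 22]
BFS from the root, enqueuing left then right child of each popped node:
  queue [2] -> pop 2, enqueue [1, 49], visited so far: [2]
  queue [1, 49] -> pop 1, enqueue [none], visited so far: [2, 1]
  queue [49] -> pop 49, enqueue [15], visited so far: [2, 1, 49]
  queue [15] -> pop 15, enqueue [6, 46], visited so far: [2, 1, 49, 15]
  queue [6, 46] -> pop 6, enqueue [12], visited so far: [2, 1, 49, 15, 6]
  queue [46, 12] -> pop 46, enqueue [38], visited so far: [2, 1, 49, 15, 6, 46]
  queue [12, 38] -> pop 12, enqueue [none], visited so far: [2, 1, 49, 15, 6, 46, 12]
  queue [38] -> pop 38, enqueue [28], visited so far: [2, 1, 49, 15, 6, 46, 12, 38]
  queue [28] -> pop 28, enqueue [22], visited so far: [2, 1, 49, 15, 6, 46, 12, 38, 28]
  queue [22] -> pop 22, enqueue [none], visited so far: [2, 1, 49, 15, 6, 46, 12, 38, 28, 22]
Result: [2, 1, 49, 15, 6, 46, 12, 38, 28, 22]


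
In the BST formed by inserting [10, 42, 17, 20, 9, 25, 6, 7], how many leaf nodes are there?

Tree built from: [10, 42, 17, 20, 9, 25, 6, 7]
Tree (level-order array): [10, 9, 42, 6, None, 17, None, None, 7, None, 20, None, None, None, 25]
Rule: A leaf has 0 children.
Per-node child counts:
  node 10: 2 child(ren)
  node 9: 1 child(ren)
  node 6: 1 child(ren)
  node 7: 0 child(ren)
  node 42: 1 child(ren)
  node 17: 1 child(ren)
  node 20: 1 child(ren)
  node 25: 0 child(ren)
Matching nodes: [7, 25]
Count of leaf nodes: 2


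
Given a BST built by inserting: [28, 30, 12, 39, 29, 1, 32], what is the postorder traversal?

Tree insertion order: [28, 30, 12, 39, 29, 1, 32]
Tree (level-order array): [28, 12, 30, 1, None, 29, 39, None, None, None, None, 32]
Postorder traversal: [1, 12, 29, 32, 39, 30, 28]


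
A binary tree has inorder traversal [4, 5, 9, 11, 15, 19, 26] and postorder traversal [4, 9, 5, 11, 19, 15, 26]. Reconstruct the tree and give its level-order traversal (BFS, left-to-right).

Inorder:   [4, 5, 9, 11, 15, 19, 26]
Postorder: [4, 9, 5, 11, 19, 15, 26]
Algorithm: postorder visits root last, so walk postorder right-to-left;
each value is the root of the current inorder slice — split it at that
value, recurse on the right subtree first, then the left.
Recursive splits:
  root=26; inorder splits into left=[4, 5, 9, 11, 15, 19], right=[]
  root=15; inorder splits into left=[4, 5, 9, 11], right=[19]
  root=19; inorder splits into left=[], right=[]
  root=11; inorder splits into left=[4, 5, 9], right=[]
  root=5; inorder splits into left=[4], right=[9]
  root=9; inorder splits into left=[], right=[]
  root=4; inorder splits into left=[], right=[]
Reconstructed level-order: [26, 15, 11, 19, 5, 4, 9]


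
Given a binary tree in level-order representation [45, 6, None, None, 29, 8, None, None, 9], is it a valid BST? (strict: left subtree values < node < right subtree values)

Level-order array: [45, 6, None, None, 29, 8, None, None, 9]
Validate using subtree bounds (lo, hi): at each node, require lo < value < hi,
then recurse left with hi=value and right with lo=value.
Preorder trace (stopping at first violation):
  at node 45 with bounds (-inf, +inf): OK
  at node 6 with bounds (-inf, 45): OK
  at node 29 with bounds (6, 45): OK
  at node 8 with bounds (6, 29): OK
  at node 9 with bounds (8, 29): OK
No violation found at any node.
Result: Valid BST


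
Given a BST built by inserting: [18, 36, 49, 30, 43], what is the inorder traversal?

Tree insertion order: [18, 36, 49, 30, 43]
Tree (level-order array): [18, None, 36, 30, 49, None, None, 43]
Inorder traversal: [18, 30, 36, 43, 49]


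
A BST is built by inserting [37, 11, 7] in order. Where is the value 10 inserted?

Starting tree (level order): [37, 11, None, 7]
Insertion path: 37 -> 11 -> 7
Result: insert 10 as right child of 7
Final tree (level order): [37, 11, None, 7, None, None, 10]


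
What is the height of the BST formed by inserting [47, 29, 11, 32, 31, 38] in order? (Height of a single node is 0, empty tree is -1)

Insertion order: [47, 29, 11, 32, 31, 38]
Tree (level-order array): [47, 29, None, 11, 32, None, None, 31, 38]
Compute height bottom-up (empty subtree = -1):
  height(11) = 1 + max(-1, -1) = 0
  height(31) = 1 + max(-1, -1) = 0
  height(38) = 1 + max(-1, -1) = 0
  height(32) = 1 + max(0, 0) = 1
  height(29) = 1 + max(0, 1) = 2
  height(47) = 1 + max(2, -1) = 3
Height = 3


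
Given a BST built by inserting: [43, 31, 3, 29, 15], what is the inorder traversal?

Tree insertion order: [43, 31, 3, 29, 15]
Tree (level-order array): [43, 31, None, 3, None, None, 29, 15]
Inorder traversal: [3, 15, 29, 31, 43]


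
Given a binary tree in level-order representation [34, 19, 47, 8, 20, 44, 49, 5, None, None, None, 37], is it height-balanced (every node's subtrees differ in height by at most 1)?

Tree (level-order array): [34, 19, 47, 8, 20, 44, 49, 5, None, None, None, 37]
Definition: a tree is height-balanced if, at every node, |h(left) - h(right)| <= 1 (empty subtree has height -1).
Bottom-up per-node check:
  node 5: h_left=-1, h_right=-1, diff=0 [OK], height=0
  node 8: h_left=0, h_right=-1, diff=1 [OK], height=1
  node 20: h_left=-1, h_right=-1, diff=0 [OK], height=0
  node 19: h_left=1, h_right=0, diff=1 [OK], height=2
  node 37: h_left=-1, h_right=-1, diff=0 [OK], height=0
  node 44: h_left=0, h_right=-1, diff=1 [OK], height=1
  node 49: h_left=-1, h_right=-1, diff=0 [OK], height=0
  node 47: h_left=1, h_right=0, diff=1 [OK], height=2
  node 34: h_left=2, h_right=2, diff=0 [OK], height=3
All nodes satisfy the balance condition.
Result: Balanced


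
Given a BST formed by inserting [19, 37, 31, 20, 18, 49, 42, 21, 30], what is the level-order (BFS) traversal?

Tree insertion order: [19, 37, 31, 20, 18, 49, 42, 21, 30]
Tree (level-order array): [19, 18, 37, None, None, 31, 49, 20, None, 42, None, None, 21, None, None, None, 30]
BFS from the root, enqueuing left then right child of each popped node:
  queue [19] -> pop 19, enqueue [18, 37], visited so far: [19]
  queue [18, 37] -> pop 18, enqueue [none], visited so far: [19, 18]
  queue [37] -> pop 37, enqueue [31, 49], visited so far: [19, 18, 37]
  queue [31, 49] -> pop 31, enqueue [20], visited so far: [19, 18, 37, 31]
  queue [49, 20] -> pop 49, enqueue [42], visited so far: [19, 18, 37, 31, 49]
  queue [20, 42] -> pop 20, enqueue [21], visited so far: [19, 18, 37, 31, 49, 20]
  queue [42, 21] -> pop 42, enqueue [none], visited so far: [19, 18, 37, 31, 49, 20, 42]
  queue [21] -> pop 21, enqueue [30], visited so far: [19, 18, 37, 31, 49, 20, 42, 21]
  queue [30] -> pop 30, enqueue [none], visited so far: [19, 18, 37, 31, 49, 20, 42, 21, 30]
Result: [19, 18, 37, 31, 49, 20, 42, 21, 30]


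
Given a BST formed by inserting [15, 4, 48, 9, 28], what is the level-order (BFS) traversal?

Tree insertion order: [15, 4, 48, 9, 28]
Tree (level-order array): [15, 4, 48, None, 9, 28]
BFS from the root, enqueuing left then right child of each popped node:
  queue [15] -> pop 15, enqueue [4, 48], visited so far: [15]
  queue [4, 48] -> pop 4, enqueue [9], visited so far: [15, 4]
  queue [48, 9] -> pop 48, enqueue [28], visited so far: [15, 4, 48]
  queue [9, 28] -> pop 9, enqueue [none], visited so far: [15, 4, 48, 9]
  queue [28] -> pop 28, enqueue [none], visited so far: [15, 4, 48, 9, 28]
Result: [15, 4, 48, 9, 28]


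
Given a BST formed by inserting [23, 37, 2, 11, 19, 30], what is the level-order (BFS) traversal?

Tree insertion order: [23, 37, 2, 11, 19, 30]
Tree (level-order array): [23, 2, 37, None, 11, 30, None, None, 19]
BFS from the root, enqueuing left then right child of each popped node:
  queue [23] -> pop 23, enqueue [2, 37], visited so far: [23]
  queue [2, 37] -> pop 2, enqueue [11], visited so far: [23, 2]
  queue [37, 11] -> pop 37, enqueue [30], visited so far: [23, 2, 37]
  queue [11, 30] -> pop 11, enqueue [19], visited so far: [23, 2, 37, 11]
  queue [30, 19] -> pop 30, enqueue [none], visited so far: [23, 2, 37, 11, 30]
  queue [19] -> pop 19, enqueue [none], visited so far: [23, 2, 37, 11, 30, 19]
Result: [23, 2, 37, 11, 30, 19]


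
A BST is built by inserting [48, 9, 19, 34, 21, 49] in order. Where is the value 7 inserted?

Starting tree (level order): [48, 9, 49, None, 19, None, None, None, 34, 21]
Insertion path: 48 -> 9
Result: insert 7 as left child of 9
Final tree (level order): [48, 9, 49, 7, 19, None, None, None, None, None, 34, 21]


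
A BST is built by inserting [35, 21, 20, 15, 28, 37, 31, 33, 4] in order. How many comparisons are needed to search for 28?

Search path for 28: 35 -> 21 -> 28
Found: True
Comparisons: 3


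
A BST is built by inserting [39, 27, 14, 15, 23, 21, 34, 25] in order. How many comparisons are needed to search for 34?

Search path for 34: 39 -> 27 -> 34
Found: True
Comparisons: 3


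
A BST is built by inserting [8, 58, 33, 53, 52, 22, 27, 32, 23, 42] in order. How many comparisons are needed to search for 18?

Search path for 18: 8 -> 58 -> 33 -> 22
Found: False
Comparisons: 4


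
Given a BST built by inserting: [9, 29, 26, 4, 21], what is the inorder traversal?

Tree insertion order: [9, 29, 26, 4, 21]
Tree (level-order array): [9, 4, 29, None, None, 26, None, 21]
Inorder traversal: [4, 9, 21, 26, 29]


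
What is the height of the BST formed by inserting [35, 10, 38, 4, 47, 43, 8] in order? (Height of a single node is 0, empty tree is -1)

Insertion order: [35, 10, 38, 4, 47, 43, 8]
Tree (level-order array): [35, 10, 38, 4, None, None, 47, None, 8, 43]
Compute height bottom-up (empty subtree = -1):
  height(8) = 1 + max(-1, -1) = 0
  height(4) = 1 + max(-1, 0) = 1
  height(10) = 1 + max(1, -1) = 2
  height(43) = 1 + max(-1, -1) = 0
  height(47) = 1 + max(0, -1) = 1
  height(38) = 1 + max(-1, 1) = 2
  height(35) = 1 + max(2, 2) = 3
Height = 3


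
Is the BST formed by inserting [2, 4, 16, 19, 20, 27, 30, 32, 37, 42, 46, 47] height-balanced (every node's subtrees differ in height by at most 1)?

Tree (level-order array): [2, None, 4, None, 16, None, 19, None, 20, None, 27, None, 30, None, 32, None, 37, None, 42, None, 46, None, 47]
Definition: a tree is height-balanced if, at every node, |h(left) - h(right)| <= 1 (empty subtree has height -1).
Bottom-up per-node check:
  node 47: h_left=-1, h_right=-1, diff=0 [OK], height=0
  node 46: h_left=-1, h_right=0, diff=1 [OK], height=1
  node 42: h_left=-1, h_right=1, diff=2 [FAIL (|-1-1|=2 > 1)], height=2
  node 37: h_left=-1, h_right=2, diff=3 [FAIL (|-1-2|=3 > 1)], height=3
  node 32: h_left=-1, h_right=3, diff=4 [FAIL (|-1-3|=4 > 1)], height=4
  node 30: h_left=-1, h_right=4, diff=5 [FAIL (|-1-4|=5 > 1)], height=5
  node 27: h_left=-1, h_right=5, diff=6 [FAIL (|-1-5|=6 > 1)], height=6
  node 20: h_left=-1, h_right=6, diff=7 [FAIL (|-1-6|=7 > 1)], height=7
  node 19: h_left=-1, h_right=7, diff=8 [FAIL (|-1-7|=8 > 1)], height=8
  node 16: h_left=-1, h_right=8, diff=9 [FAIL (|-1-8|=9 > 1)], height=9
  node 4: h_left=-1, h_right=9, diff=10 [FAIL (|-1-9|=10 > 1)], height=10
  node 2: h_left=-1, h_right=10, diff=11 [FAIL (|-1-10|=11 > 1)], height=11
Node 42 violates the condition: |-1 - 1| = 2 > 1.
Result: Not balanced


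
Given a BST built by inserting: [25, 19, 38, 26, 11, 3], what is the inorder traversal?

Tree insertion order: [25, 19, 38, 26, 11, 3]
Tree (level-order array): [25, 19, 38, 11, None, 26, None, 3]
Inorder traversal: [3, 11, 19, 25, 26, 38]


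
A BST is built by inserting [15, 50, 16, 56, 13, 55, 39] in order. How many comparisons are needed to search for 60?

Search path for 60: 15 -> 50 -> 56
Found: False
Comparisons: 3


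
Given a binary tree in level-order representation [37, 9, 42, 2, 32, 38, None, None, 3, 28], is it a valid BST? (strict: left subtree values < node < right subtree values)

Level-order array: [37, 9, 42, 2, 32, 38, None, None, 3, 28]
Validate using subtree bounds (lo, hi): at each node, require lo < value < hi,
then recurse left with hi=value and right with lo=value.
Preorder trace (stopping at first violation):
  at node 37 with bounds (-inf, +inf): OK
  at node 9 with bounds (-inf, 37): OK
  at node 2 with bounds (-inf, 9): OK
  at node 3 with bounds (2, 9): OK
  at node 32 with bounds (9, 37): OK
  at node 28 with bounds (9, 32): OK
  at node 42 with bounds (37, +inf): OK
  at node 38 with bounds (37, 42): OK
No violation found at any node.
Result: Valid BST


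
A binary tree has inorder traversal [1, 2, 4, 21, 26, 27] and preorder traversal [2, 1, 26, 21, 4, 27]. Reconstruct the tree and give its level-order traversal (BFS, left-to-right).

Inorder:  [1, 2, 4, 21, 26, 27]
Preorder: [2, 1, 26, 21, 4, 27]
Algorithm: preorder visits root first, so consume preorder in order;
for each root, split the current inorder slice at that value into
left-subtree inorder and right-subtree inorder, then recurse.
Recursive splits:
  root=2; inorder splits into left=[1], right=[4, 21, 26, 27]
  root=1; inorder splits into left=[], right=[]
  root=26; inorder splits into left=[4, 21], right=[27]
  root=21; inorder splits into left=[4], right=[]
  root=4; inorder splits into left=[], right=[]
  root=27; inorder splits into left=[], right=[]
Reconstructed level-order: [2, 1, 26, 21, 27, 4]


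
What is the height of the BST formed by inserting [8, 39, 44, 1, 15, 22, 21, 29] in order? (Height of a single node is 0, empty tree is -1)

Insertion order: [8, 39, 44, 1, 15, 22, 21, 29]
Tree (level-order array): [8, 1, 39, None, None, 15, 44, None, 22, None, None, 21, 29]
Compute height bottom-up (empty subtree = -1):
  height(1) = 1 + max(-1, -1) = 0
  height(21) = 1 + max(-1, -1) = 0
  height(29) = 1 + max(-1, -1) = 0
  height(22) = 1 + max(0, 0) = 1
  height(15) = 1 + max(-1, 1) = 2
  height(44) = 1 + max(-1, -1) = 0
  height(39) = 1 + max(2, 0) = 3
  height(8) = 1 + max(0, 3) = 4
Height = 4


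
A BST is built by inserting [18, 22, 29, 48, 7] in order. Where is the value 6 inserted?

Starting tree (level order): [18, 7, 22, None, None, None, 29, None, 48]
Insertion path: 18 -> 7
Result: insert 6 as left child of 7
Final tree (level order): [18, 7, 22, 6, None, None, 29, None, None, None, 48]


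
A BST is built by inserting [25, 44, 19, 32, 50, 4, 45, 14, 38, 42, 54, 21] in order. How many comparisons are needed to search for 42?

Search path for 42: 25 -> 44 -> 32 -> 38 -> 42
Found: True
Comparisons: 5


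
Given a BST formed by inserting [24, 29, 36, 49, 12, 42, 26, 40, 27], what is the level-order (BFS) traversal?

Tree insertion order: [24, 29, 36, 49, 12, 42, 26, 40, 27]
Tree (level-order array): [24, 12, 29, None, None, 26, 36, None, 27, None, 49, None, None, 42, None, 40]
BFS from the root, enqueuing left then right child of each popped node:
  queue [24] -> pop 24, enqueue [12, 29], visited so far: [24]
  queue [12, 29] -> pop 12, enqueue [none], visited so far: [24, 12]
  queue [29] -> pop 29, enqueue [26, 36], visited so far: [24, 12, 29]
  queue [26, 36] -> pop 26, enqueue [27], visited so far: [24, 12, 29, 26]
  queue [36, 27] -> pop 36, enqueue [49], visited so far: [24, 12, 29, 26, 36]
  queue [27, 49] -> pop 27, enqueue [none], visited so far: [24, 12, 29, 26, 36, 27]
  queue [49] -> pop 49, enqueue [42], visited so far: [24, 12, 29, 26, 36, 27, 49]
  queue [42] -> pop 42, enqueue [40], visited so far: [24, 12, 29, 26, 36, 27, 49, 42]
  queue [40] -> pop 40, enqueue [none], visited so far: [24, 12, 29, 26, 36, 27, 49, 42, 40]
Result: [24, 12, 29, 26, 36, 27, 49, 42, 40]


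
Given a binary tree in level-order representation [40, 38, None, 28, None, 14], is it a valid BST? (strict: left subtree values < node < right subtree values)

Level-order array: [40, 38, None, 28, None, 14]
Validate using subtree bounds (lo, hi): at each node, require lo < value < hi,
then recurse left with hi=value and right with lo=value.
Preorder trace (stopping at first violation):
  at node 40 with bounds (-inf, +inf): OK
  at node 38 with bounds (-inf, 40): OK
  at node 28 with bounds (-inf, 38): OK
  at node 14 with bounds (-inf, 28): OK
No violation found at any node.
Result: Valid BST


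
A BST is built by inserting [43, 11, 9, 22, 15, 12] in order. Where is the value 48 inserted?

Starting tree (level order): [43, 11, None, 9, 22, None, None, 15, None, 12]
Insertion path: 43
Result: insert 48 as right child of 43
Final tree (level order): [43, 11, 48, 9, 22, None, None, None, None, 15, None, 12]


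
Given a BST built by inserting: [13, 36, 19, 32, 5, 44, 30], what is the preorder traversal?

Tree insertion order: [13, 36, 19, 32, 5, 44, 30]
Tree (level-order array): [13, 5, 36, None, None, 19, 44, None, 32, None, None, 30]
Preorder traversal: [13, 5, 36, 19, 32, 30, 44]


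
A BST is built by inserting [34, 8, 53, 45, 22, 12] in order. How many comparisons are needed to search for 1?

Search path for 1: 34 -> 8
Found: False
Comparisons: 2


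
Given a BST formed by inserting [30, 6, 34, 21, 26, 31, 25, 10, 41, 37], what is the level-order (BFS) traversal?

Tree insertion order: [30, 6, 34, 21, 26, 31, 25, 10, 41, 37]
Tree (level-order array): [30, 6, 34, None, 21, 31, 41, 10, 26, None, None, 37, None, None, None, 25]
BFS from the root, enqueuing left then right child of each popped node:
  queue [30] -> pop 30, enqueue [6, 34], visited so far: [30]
  queue [6, 34] -> pop 6, enqueue [21], visited so far: [30, 6]
  queue [34, 21] -> pop 34, enqueue [31, 41], visited so far: [30, 6, 34]
  queue [21, 31, 41] -> pop 21, enqueue [10, 26], visited so far: [30, 6, 34, 21]
  queue [31, 41, 10, 26] -> pop 31, enqueue [none], visited so far: [30, 6, 34, 21, 31]
  queue [41, 10, 26] -> pop 41, enqueue [37], visited so far: [30, 6, 34, 21, 31, 41]
  queue [10, 26, 37] -> pop 10, enqueue [none], visited so far: [30, 6, 34, 21, 31, 41, 10]
  queue [26, 37] -> pop 26, enqueue [25], visited so far: [30, 6, 34, 21, 31, 41, 10, 26]
  queue [37, 25] -> pop 37, enqueue [none], visited so far: [30, 6, 34, 21, 31, 41, 10, 26, 37]
  queue [25] -> pop 25, enqueue [none], visited so far: [30, 6, 34, 21, 31, 41, 10, 26, 37, 25]
Result: [30, 6, 34, 21, 31, 41, 10, 26, 37, 25]


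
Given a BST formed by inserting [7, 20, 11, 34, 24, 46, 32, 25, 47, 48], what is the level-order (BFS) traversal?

Tree insertion order: [7, 20, 11, 34, 24, 46, 32, 25, 47, 48]
Tree (level-order array): [7, None, 20, 11, 34, None, None, 24, 46, None, 32, None, 47, 25, None, None, 48]
BFS from the root, enqueuing left then right child of each popped node:
  queue [7] -> pop 7, enqueue [20], visited so far: [7]
  queue [20] -> pop 20, enqueue [11, 34], visited so far: [7, 20]
  queue [11, 34] -> pop 11, enqueue [none], visited so far: [7, 20, 11]
  queue [34] -> pop 34, enqueue [24, 46], visited so far: [7, 20, 11, 34]
  queue [24, 46] -> pop 24, enqueue [32], visited so far: [7, 20, 11, 34, 24]
  queue [46, 32] -> pop 46, enqueue [47], visited so far: [7, 20, 11, 34, 24, 46]
  queue [32, 47] -> pop 32, enqueue [25], visited so far: [7, 20, 11, 34, 24, 46, 32]
  queue [47, 25] -> pop 47, enqueue [48], visited so far: [7, 20, 11, 34, 24, 46, 32, 47]
  queue [25, 48] -> pop 25, enqueue [none], visited so far: [7, 20, 11, 34, 24, 46, 32, 47, 25]
  queue [48] -> pop 48, enqueue [none], visited so far: [7, 20, 11, 34, 24, 46, 32, 47, 25, 48]
Result: [7, 20, 11, 34, 24, 46, 32, 47, 25, 48]


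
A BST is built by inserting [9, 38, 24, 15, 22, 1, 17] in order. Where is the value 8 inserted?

Starting tree (level order): [9, 1, 38, None, None, 24, None, 15, None, None, 22, 17]
Insertion path: 9 -> 1
Result: insert 8 as right child of 1
Final tree (level order): [9, 1, 38, None, 8, 24, None, None, None, 15, None, None, 22, 17]


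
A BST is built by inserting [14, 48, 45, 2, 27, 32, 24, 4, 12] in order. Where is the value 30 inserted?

Starting tree (level order): [14, 2, 48, None, 4, 45, None, None, 12, 27, None, None, None, 24, 32]
Insertion path: 14 -> 48 -> 45 -> 27 -> 32
Result: insert 30 as left child of 32
Final tree (level order): [14, 2, 48, None, 4, 45, None, None, 12, 27, None, None, None, 24, 32, None, None, 30]


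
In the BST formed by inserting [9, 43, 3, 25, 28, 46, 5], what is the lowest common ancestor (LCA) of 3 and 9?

Tree insertion order: [9, 43, 3, 25, 28, 46, 5]
Tree (level-order array): [9, 3, 43, None, 5, 25, 46, None, None, None, 28]
In a BST, the LCA of p=3, q=9 is the first node v on the
root-to-leaf path with p <= v <= q (go left if both < v, right if both > v).
Walk from root:
  at 9: 3 <= 9 <= 9, this is the LCA
LCA = 9


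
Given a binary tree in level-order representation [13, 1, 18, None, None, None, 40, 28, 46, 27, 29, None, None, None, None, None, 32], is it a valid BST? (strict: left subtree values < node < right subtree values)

Level-order array: [13, 1, 18, None, None, None, 40, 28, 46, 27, 29, None, None, None, None, None, 32]
Validate using subtree bounds (lo, hi): at each node, require lo < value < hi,
then recurse left with hi=value and right with lo=value.
Preorder trace (stopping at first violation):
  at node 13 with bounds (-inf, +inf): OK
  at node 1 with bounds (-inf, 13): OK
  at node 18 with bounds (13, +inf): OK
  at node 40 with bounds (18, +inf): OK
  at node 28 with bounds (18, 40): OK
  at node 27 with bounds (18, 28): OK
  at node 29 with bounds (28, 40): OK
  at node 32 with bounds (29, 40): OK
  at node 46 with bounds (40, +inf): OK
No violation found at any node.
Result: Valid BST


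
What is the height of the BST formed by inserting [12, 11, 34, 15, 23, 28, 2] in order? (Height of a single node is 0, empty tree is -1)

Insertion order: [12, 11, 34, 15, 23, 28, 2]
Tree (level-order array): [12, 11, 34, 2, None, 15, None, None, None, None, 23, None, 28]
Compute height bottom-up (empty subtree = -1):
  height(2) = 1 + max(-1, -1) = 0
  height(11) = 1 + max(0, -1) = 1
  height(28) = 1 + max(-1, -1) = 0
  height(23) = 1 + max(-1, 0) = 1
  height(15) = 1 + max(-1, 1) = 2
  height(34) = 1 + max(2, -1) = 3
  height(12) = 1 + max(1, 3) = 4
Height = 4


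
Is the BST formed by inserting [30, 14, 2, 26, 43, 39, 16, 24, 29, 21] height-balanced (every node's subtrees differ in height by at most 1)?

Tree (level-order array): [30, 14, 43, 2, 26, 39, None, None, None, 16, 29, None, None, None, 24, None, None, 21]
Definition: a tree is height-balanced if, at every node, |h(left) - h(right)| <= 1 (empty subtree has height -1).
Bottom-up per-node check:
  node 2: h_left=-1, h_right=-1, diff=0 [OK], height=0
  node 21: h_left=-1, h_right=-1, diff=0 [OK], height=0
  node 24: h_left=0, h_right=-1, diff=1 [OK], height=1
  node 16: h_left=-1, h_right=1, diff=2 [FAIL (|-1-1|=2 > 1)], height=2
  node 29: h_left=-1, h_right=-1, diff=0 [OK], height=0
  node 26: h_left=2, h_right=0, diff=2 [FAIL (|2-0|=2 > 1)], height=3
  node 14: h_left=0, h_right=3, diff=3 [FAIL (|0-3|=3 > 1)], height=4
  node 39: h_left=-1, h_right=-1, diff=0 [OK], height=0
  node 43: h_left=0, h_right=-1, diff=1 [OK], height=1
  node 30: h_left=4, h_right=1, diff=3 [FAIL (|4-1|=3 > 1)], height=5
Node 16 violates the condition: |-1 - 1| = 2 > 1.
Result: Not balanced


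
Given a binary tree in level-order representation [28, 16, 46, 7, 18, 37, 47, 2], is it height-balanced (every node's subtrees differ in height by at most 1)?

Tree (level-order array): [28, 16, 46, 7, 18, 37, 47, 2]
Definition: a tree is height-balanced if, at every node, |h(left) - h(right)| <= 1 (empty subtree has height -1).
Bottom-up per-node check:
  node 2: h_left=-1, h_right=-1, diff=0 [OK], height=0
  node 7: h_left=0, h_right=-1, diff=1 [OK], height=1
  node 18: h_left=-1, h_right=-1, diff=0 [OK], height=0
  node 16: h_left=1, h_right=0, diff=1 [OK], height=2
  node 37: h_left=-1, h_right=-1, diff=0 [OK], height=0
  node 47: h_left=-1, h_right=-1, diff=0 [OK], height=0
  node 46: h_left=0, h_right=0, diff=0 [OK], height=1
  node 28: h_left=2, h_right=1, diff=1 [OK], height=3
All nodes satisfy the balance condition.
Result: Balanced


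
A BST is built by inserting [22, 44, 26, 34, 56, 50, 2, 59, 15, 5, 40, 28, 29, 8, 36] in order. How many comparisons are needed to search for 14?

Search path for 14: 22 -> 2 -> 15 -> 5 -> 8
Found: False
Comparisons: 5


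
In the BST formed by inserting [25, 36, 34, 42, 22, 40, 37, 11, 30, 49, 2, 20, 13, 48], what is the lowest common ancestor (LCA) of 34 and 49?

Tree insertion order: [25, 36, 34, 42, 22, 40, 37, 11, 30, 49, 2, 20, 13, 48]
Tree (level-order array): [25, 22, 36, 11, None, 34, 42, 2, 20, 30, None, 40, 49, None, None, 13, None, None, None, 37, None, 48]
In a BST, the LCA of p=34, q=49 is the first node v on the
root-to-leaf path with p <= v <= q (go left if both < v, right if both > v).
Walk from root:
  at 25: both 34 and 49 > 25, go right
  at 36: 34 <= 36 <= 49, this is the LCA
LCA = 36


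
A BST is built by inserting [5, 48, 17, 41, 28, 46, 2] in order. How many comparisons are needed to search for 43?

Search path for 43: 5 -> 48 -> 17 -> 41 -> 46
Found: False
Comparisons: 5


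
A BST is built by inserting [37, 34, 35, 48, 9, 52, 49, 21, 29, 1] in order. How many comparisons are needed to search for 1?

Search path for 1: 37 -> 34 -> 9 -> 1
Found: True
Comparisons: 4


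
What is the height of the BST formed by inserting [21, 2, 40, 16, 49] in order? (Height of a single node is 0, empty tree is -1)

Insertion order: [21, 2, 40, 16, 49]
Tree (level-order array): [21, 2, 40, None, 16, None, 49]
Compute height bottom-up (empty subtree = -1):
  height(16) = 1 + max(-1, -1) = 0
  height(2) = 1 + max(-1, 0) = 1
  height(49) = 1 + max(-1, -1) = 0
  height(40) = 1 + max(-1, 0) = 1
  height(21) = 1 + max(1, 1) = 2
Height = 2


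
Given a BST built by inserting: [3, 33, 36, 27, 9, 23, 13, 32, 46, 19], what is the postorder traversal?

Tree insertion order: [3, 33, 36, 27, 9, 23, 13, 32, 46, 19]
Tree (level-order array): [3, None, 33, 27, 36, 9, 32, None, 46, None, 23, None, None, None, None, 13, None, None, 19]
Postorder traversal: [19, 13, 23, 9, 32, 27, 46, 36, 33, 3]


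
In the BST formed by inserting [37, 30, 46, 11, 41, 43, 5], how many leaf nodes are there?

Tree built from: [37, 30, 46, 11, 41, 43, 5]
Tree (level-order array): [37, 30, 46, 11, None, 41, None, 5, None, None, 43]
Rule: A leaf has 0 children.
Per-node child counts:
  node 37: 2 child(ren)
  node 30: 1 child(ren)
  node 11: 1 child(ren)
  node 5: 0 child(ren)
  node 46: 1 child(ren)
  node 41: 1 child(ren)
  node 43: 0 child(ren)
Matching nodes: [5, 43]
Count of leaf nodes: 2


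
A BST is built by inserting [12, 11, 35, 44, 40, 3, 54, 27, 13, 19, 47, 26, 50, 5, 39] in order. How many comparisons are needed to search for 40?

Search path for 40: 12 -> 35 -> 44 -> 40
Found: True
Comparisons: 4


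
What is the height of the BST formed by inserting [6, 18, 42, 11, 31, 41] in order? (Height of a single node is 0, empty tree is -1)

Insertion order: [6, 18, 42, 11, 31, 41]
Tree (level-order array): [6, None, 18, 11, 42, None, None, 31, None, None, 41]
Compute height bottom-up (empty subtree = -1):
  height(11) = 1 + max(-1, -1) = 0
  height(41) = 1 + max(-1, -1) = 0
  height(31) = 1 + max(-1, 0) = 1
  height(42) = 1 + max(1, -1) = 2
  height(18) = 1 + max(0, 2) = 3
  height(6) = 1 + max(-1, 3) = 4
Height = 4


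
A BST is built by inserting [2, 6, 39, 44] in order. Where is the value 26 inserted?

Starting tree (level order): [2, None, 6, None, 39, None, 44]
Insertion path: 2 -> 6 -> 39
Result: insert 26 as left child of 39
Final tree (level order): [2, None, 6, None, 39, 26, 44]


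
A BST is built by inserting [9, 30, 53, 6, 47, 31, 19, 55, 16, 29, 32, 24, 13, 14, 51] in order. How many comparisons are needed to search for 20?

Search path for 20: 9 -> 30 -> 19 -> 29 -> 24
Found: False
Comparisons: 5


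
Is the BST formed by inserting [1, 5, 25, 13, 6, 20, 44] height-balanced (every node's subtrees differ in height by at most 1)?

Tree (level-order array): [1, None, 5, None, 25, 13, 44, 6, 20]
Definition: a tree is height-balanced if, at every node, |h(left) - h(right)| <= 1 (empty subtree has height -1).
Bottom-up per-node check:
  node 6: h_left=-1, h_right=-1, diff=0 [OK], height=0
  node 20: h_left=-1, h_right=-1, diff=0 [OK], height=0
  node 13: h_left=0, h_right=0, diff=0 [OK], height=1
  node 44: h_left=-1, h_right=-1, diff=0 [OK], height=0
  node 25: h_left=1, h_right=0, diff=1 [OK], height=2
  node 5: h_left=-1, h_right=2, diff=3 [FAIL (|-1-2|=3 > 1)], height=3
  node 1: h_left=-1, h_right=3, diff=4 [FAIL (|-1-3|=4 > 1)], height=4
Node 5 violates the condition: |-1 - 2| = 3 > 1.
Result: Not balanced


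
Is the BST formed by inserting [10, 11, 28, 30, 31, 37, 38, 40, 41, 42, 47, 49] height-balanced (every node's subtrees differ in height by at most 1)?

Tree (level-order array): [10, None, 11, None, 28, None, 30, None, 31, None, 37, None, 38, None, 40, None, 41, None, 42, None, 47, None, 49]
Definition: a tree is height-balanced if, at every node, |h(left) - h(right)| <= 1 (empty subtree has height -1).
Bottom-up per-node check:
  node 49: h_left=-1, h_right=-1, diff=0 [OK], height=0
  node 47: h_left=-1, h_right=0, diff=1 [OK], height=1
  node 42: h_left=-1, h_right=1, diff=2 [FAIL (|-1-1|=2 > 1)], height=2
  node 41: h_left=-1, h_right=2, diff=3 [FAIL (|-1-2|=3 > 1)], height=3
  node 40: h_left=-1, h_right=3, diff=4 [FAIL (|-1-3|=4 > 1)], height=4
  node 38: h_left=-1, h_right=4, diff=5 [FAIL (|-1-4|=5 > 1)], height=5
  node 37: h_left=-1, h_right=5, diff=6 [FAIL (|-1-5|=6 > 1)], height=6
  node 31: h_left=-1, h_right=6, diff=7 [FAIL (|-1-6|=7 > 1)], height=7
  node 30: h_left=-1, h_right=7, diff=8 [FAIL (|-1-7|=8 > 1)], height=8
  node 28: h_left=-1, h_right=8, diff=9 [FAIL (|-1-8|=9 > 1)], height=9
  node 11: h_left=-1, h_right=9, diff=10 [FAIL (|-1-9|=10 > 1)], height=10
  node 10: h_left=-1, h_right=10, diff=11 [FAIL (|-1-10|=11 > 1)], height=11
Node 42 violates the condition: |-1 - 1| = 2 > 1.
Result: Not balanced


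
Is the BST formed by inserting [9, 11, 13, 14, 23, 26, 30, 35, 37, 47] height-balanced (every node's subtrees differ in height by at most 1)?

Tree (level-order array): [9, None, 11, None, 13, None, 14, None, 23, None, 26, None, 30, None, 35, None, 37, None, 47]
Definition: a tree is height-balanced if, at every node, |h(left) - h(right)| <= 1 (empty subtree has height -1).
Bottom-up per-node check:
  node 47: h_left=-1, h_right=-1, diff=0 [OK], height=0
  node 37: h_left=-1, h_right=0, diff=1 [OK], height=1
  node 35: h_left=-1, h_right=1, diff=2 [FAIL (|-1-1|=2 > 1)], height=2
  node 30: h_left=-1, h_right=2, diff=3 [FAIL (|-1-2|=3 > 1)], height=3
  node 26: h_left=-1, h_right=3, diff=4 [FAIL (|-1-3|=4 > 1)], height=4
  node 23: h_left=-1, h_right=4, diff=5 [FAIL (|-1-4|=5 > 1)], height=5
  node 14: h_left=-1, h_right=5, diff=6 [FAIL (|-1-5|=6 > 1)], height=6
  node 13: h_left=-1, h_right=6, diff=7 [FAIL (|-1-6|=7 > 1)], height=7
  node 11: h_left=-1, h_right=7, diff=8 [FAIL (|-1-7|=8 > 1)], height=8
  node 9: h_left=-1, h_right=8, diff=9 [FAIL (|-1-8|=9 > 1)], height=9
Node 35 violates the condition: |-1 - 1| = 2 > 1.
Result: Not balanced


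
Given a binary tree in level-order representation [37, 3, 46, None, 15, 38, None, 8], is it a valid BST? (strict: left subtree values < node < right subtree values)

Level-order array: [37, 3, 46, None, 15, 38, None, 8]
Validate using subtree bounds (lo, hi): at each node, require lo < value < hi,
then recurse left with hi=value and right with lo=value.
Preorder trace (stopping at first violation):
  at node 37 with bounds (-inf, +inf): OK
  at node 3 with bounds (-inf, 37): OK
  at node 15 with bounds (3, 37): OK
  at node 8 with bounds (3, 15): OK
  at node 46 with bounds (37, +inf): OK
  at node 38 with bounds (37, 46): OK
No violation found at any node.
Result: Valid BST
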